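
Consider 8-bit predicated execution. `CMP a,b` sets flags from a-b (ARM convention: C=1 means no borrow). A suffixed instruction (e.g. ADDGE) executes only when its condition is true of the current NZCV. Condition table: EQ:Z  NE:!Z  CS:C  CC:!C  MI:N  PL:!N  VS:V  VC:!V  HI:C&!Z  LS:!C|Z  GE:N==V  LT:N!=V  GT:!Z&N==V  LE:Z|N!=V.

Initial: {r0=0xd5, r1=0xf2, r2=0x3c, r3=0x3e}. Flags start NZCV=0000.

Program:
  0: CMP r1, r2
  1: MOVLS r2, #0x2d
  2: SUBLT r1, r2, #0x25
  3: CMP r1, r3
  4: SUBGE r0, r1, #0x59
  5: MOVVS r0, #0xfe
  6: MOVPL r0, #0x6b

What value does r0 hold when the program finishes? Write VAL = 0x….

VAL = 0xd5

[0] flags=1010 → (cmp)
[1] flags=1010 LS?F → skip
[2] flags=1010 LT?T → r1=0x17
[3] flags=1000 → (cmp)
[4] flags=1000 GE?F → skip
[5] flags=1000 VS?F → skip
[6] flags=1000 PL?F → skip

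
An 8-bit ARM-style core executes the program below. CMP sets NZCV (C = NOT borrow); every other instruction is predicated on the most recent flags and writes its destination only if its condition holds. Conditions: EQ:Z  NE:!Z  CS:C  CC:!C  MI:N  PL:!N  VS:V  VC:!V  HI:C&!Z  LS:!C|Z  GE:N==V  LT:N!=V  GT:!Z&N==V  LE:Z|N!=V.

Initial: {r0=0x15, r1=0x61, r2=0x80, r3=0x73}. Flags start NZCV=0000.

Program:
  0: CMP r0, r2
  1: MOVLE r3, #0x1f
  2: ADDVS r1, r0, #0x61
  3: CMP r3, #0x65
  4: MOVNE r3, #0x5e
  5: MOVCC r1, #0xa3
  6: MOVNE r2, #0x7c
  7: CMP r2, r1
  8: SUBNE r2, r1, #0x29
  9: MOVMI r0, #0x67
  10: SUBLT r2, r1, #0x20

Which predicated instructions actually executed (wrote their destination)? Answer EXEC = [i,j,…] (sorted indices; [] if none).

[0] flags=1001 → (cmp)
[1] flags=1001 LE?F → skip
[2] flags=1001 VS?T → r1=0x76
[3] flags=0010 → (cmp)
[4] flags=0010 NE?T → r3=0x5e
[5] flags=0010 CC?F → skip
[6] flags=0010 NE?T → r2=0x7c
[7] flags=0010 → (cmp)
[8] flags=0010 NE?T → r2=0x4d
[9] flags=0010 MI?F → skip
[10] flags=0010 LT?F → skip

EXEC = [2,4,6,8]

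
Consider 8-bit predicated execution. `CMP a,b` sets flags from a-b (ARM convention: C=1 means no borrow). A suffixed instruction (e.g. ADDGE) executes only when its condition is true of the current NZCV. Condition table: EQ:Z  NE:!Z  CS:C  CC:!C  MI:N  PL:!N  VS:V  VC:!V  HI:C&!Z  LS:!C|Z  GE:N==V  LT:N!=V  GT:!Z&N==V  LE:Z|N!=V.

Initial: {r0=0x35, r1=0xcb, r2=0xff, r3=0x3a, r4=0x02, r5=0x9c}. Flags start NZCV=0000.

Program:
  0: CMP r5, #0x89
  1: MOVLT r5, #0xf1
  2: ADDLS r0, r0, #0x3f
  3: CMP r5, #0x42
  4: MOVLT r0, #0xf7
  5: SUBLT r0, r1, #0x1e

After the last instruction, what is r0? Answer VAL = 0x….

VAL = 0xad

0: ✓ CMP  NZCV=0010
1: · MOVLT
2: · ADDLS
3: ✓ CMP  NZCV=0011
4: ✓ MOVLT  r0←0xf7
5: ✓ SUBLT  r0←0xad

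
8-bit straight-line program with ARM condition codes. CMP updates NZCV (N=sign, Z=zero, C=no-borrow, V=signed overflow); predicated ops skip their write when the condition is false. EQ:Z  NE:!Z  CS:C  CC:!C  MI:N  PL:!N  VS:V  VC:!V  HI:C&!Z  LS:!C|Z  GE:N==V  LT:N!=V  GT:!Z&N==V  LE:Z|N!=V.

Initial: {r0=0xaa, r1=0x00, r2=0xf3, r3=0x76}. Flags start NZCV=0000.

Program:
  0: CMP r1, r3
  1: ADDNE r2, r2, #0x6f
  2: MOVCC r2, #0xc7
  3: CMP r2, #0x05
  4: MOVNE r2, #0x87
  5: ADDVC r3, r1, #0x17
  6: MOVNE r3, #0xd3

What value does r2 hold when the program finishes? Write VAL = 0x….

0: ✓ CMP  NZCV=1000
1: ✓ ADDNE  r2←0x62
2: ✓ MOVCC  r2←0xc7
3: ✓ CMP  NZCV=1010
4: ✓ MOVNE  r2←0x87
5: ✓ ADDVC  r3←0x17
6: ✓ MOVNE  r3←0xd3

VAL = 0x87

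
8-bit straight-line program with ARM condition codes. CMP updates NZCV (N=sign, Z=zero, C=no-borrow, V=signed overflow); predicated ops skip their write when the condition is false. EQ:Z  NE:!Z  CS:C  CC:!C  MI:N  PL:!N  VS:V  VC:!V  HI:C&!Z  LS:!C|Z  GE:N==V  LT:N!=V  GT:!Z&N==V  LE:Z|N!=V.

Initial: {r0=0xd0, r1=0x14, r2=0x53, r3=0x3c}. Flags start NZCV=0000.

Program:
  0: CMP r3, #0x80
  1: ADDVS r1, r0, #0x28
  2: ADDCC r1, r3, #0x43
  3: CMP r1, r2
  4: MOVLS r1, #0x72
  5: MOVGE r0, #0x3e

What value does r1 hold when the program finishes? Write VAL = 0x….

[0] flags=1001 → (cmp)
[1] flags=1001 VS?T → r1=0xf8
[2] flags=1001 CC?T → r1=0x7f
[3] flags=0010 → (cmp)
[4] flags=0010 LS?F → skip
[5] flags=0010 GE?T → r0=0x3e

VAL = 0x7f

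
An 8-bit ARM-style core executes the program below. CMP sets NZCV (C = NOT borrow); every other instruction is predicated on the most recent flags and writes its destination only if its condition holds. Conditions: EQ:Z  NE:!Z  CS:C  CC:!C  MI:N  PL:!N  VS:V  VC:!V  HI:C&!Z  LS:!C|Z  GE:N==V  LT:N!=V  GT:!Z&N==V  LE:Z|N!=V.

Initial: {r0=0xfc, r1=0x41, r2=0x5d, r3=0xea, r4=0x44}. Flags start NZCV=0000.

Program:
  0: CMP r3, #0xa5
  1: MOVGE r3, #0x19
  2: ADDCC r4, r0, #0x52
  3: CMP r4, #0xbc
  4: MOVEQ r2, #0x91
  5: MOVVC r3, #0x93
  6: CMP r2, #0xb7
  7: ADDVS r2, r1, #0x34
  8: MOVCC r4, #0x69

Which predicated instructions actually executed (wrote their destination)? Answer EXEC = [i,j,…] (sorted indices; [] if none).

[0] flags=0010 → (cmp)
[1] flags=0010 GE?T → r3=0x19
[2] flags=0010 CC?F → skip
[3] flags=1001 → (cmp)
[4] flags=1001 EQ?F → skip
[5] flags=1001 VC?F → skip
[6] flags=1001 → (cmp)
[7] flags=1001 VS?T → r2=0x75
[8] flags=1001 CC?T → r4=0x69

EXEC = [1,7,8]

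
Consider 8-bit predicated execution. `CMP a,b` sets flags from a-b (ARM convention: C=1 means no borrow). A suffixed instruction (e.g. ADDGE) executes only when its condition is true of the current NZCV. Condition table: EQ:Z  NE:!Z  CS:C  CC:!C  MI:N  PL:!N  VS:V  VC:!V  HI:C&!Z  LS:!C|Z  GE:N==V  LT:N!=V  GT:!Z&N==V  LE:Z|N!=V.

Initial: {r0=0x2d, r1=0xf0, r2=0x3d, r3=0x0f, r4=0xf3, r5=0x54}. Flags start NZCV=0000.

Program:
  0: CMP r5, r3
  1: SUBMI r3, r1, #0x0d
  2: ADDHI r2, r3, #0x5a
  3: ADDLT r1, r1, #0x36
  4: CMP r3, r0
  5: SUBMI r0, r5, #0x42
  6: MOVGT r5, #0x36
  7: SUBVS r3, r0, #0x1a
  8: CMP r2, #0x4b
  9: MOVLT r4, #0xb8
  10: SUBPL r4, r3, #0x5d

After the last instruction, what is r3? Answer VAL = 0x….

0: ✓ CMP  NZCV=0010
1: · SUBMI
2: ✓ ADDHI  r2←0x69
3: · ADDLT
4: ✓ CMP  NZCV=1000
5: ✓ SUBMI  r0←0x12
6: · MOVGT
7: · SUBVS
8: ✓ CMP  NZCV=0010
9: · MOVLT
10: ✓ SUBPL  r4←0xb2

VAL = 0x0f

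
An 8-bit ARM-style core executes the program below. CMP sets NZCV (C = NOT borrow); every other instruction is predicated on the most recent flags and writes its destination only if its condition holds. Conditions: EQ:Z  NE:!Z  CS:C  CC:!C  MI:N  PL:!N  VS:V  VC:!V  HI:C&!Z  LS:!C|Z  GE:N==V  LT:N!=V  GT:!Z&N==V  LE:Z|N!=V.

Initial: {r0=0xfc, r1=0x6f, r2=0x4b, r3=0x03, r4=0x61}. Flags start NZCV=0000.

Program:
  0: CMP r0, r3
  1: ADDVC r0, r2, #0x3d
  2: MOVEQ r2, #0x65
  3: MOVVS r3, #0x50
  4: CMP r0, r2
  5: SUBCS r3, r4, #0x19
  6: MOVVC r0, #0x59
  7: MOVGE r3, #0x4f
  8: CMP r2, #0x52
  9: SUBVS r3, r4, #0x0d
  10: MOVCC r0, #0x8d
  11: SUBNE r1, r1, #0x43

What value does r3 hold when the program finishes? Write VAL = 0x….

VAL = 0x48

0: ✓ CMP  NZCV=1010
1: ✓ ADDVC  r0←0x88
2: · MOVEQ
3: · MOVVS
4: ✓ CMP  NZCV=0011
5: ✓ SUBCS  r3←0x48
6: · MOVVC
7: · MOVGE
8: ✓ CMP  NZCV=1000
9: · SUBVS
10: ✓ MOVCC  r0←0x8d
11: ✓ SUBNE  r1←0x2c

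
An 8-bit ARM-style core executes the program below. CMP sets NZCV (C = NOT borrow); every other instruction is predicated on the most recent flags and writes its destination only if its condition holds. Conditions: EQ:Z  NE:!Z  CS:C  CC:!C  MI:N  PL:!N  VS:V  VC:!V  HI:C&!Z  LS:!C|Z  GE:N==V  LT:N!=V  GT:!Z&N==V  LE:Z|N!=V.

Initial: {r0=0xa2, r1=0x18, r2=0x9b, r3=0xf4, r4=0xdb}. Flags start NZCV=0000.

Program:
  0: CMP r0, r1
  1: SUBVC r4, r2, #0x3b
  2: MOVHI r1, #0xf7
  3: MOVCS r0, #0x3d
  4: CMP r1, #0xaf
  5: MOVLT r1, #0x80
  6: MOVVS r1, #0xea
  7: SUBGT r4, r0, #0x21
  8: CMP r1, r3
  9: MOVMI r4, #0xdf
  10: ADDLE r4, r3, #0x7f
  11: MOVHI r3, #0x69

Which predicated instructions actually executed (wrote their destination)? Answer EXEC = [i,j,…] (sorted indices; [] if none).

EXEC = [1,2,3,7,11]

[0] flags=1010 → (cmp)
[1] flags=1010 VC?T → r4=0x60
[2] flags=1010 HI?T → r1=0xf7
[3] flags=1010 CS?T → r0=0x3d
[4] flags=0010 → (cmp)
[5] flags=0010 LT?F → skip
[6] flags=0010 VS?F → skip
[7] flags=0010 GT?T → r4=0x1c
[8] flags=0010 → (cmp)
[9] flags=0010 MI?F → skip
[10] flags=0010 LE?F → skip
[11] flags=0010 HI?T → r3=0x69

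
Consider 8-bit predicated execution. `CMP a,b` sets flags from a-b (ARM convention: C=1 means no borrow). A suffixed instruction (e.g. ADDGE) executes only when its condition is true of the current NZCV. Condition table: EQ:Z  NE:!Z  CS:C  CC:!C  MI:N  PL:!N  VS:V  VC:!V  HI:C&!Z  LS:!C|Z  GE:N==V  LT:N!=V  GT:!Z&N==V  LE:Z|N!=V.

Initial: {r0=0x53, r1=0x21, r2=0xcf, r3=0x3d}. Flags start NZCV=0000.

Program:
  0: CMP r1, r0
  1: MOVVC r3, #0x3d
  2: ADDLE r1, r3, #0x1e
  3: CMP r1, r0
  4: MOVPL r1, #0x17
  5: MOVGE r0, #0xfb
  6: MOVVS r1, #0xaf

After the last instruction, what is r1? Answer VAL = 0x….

0: ✓ CMP  NZCV=1000
1: ✓ MOVVC  r3←0x3d
2: ✓ ADDLE  r1←0x5b
3: ✓ CMP  NZCV=0010
4: ✓ MOVPL  r1←0x17
5: ✓ MOVGE  r0←0xfb
6: · MOVVS

VAL = 0x17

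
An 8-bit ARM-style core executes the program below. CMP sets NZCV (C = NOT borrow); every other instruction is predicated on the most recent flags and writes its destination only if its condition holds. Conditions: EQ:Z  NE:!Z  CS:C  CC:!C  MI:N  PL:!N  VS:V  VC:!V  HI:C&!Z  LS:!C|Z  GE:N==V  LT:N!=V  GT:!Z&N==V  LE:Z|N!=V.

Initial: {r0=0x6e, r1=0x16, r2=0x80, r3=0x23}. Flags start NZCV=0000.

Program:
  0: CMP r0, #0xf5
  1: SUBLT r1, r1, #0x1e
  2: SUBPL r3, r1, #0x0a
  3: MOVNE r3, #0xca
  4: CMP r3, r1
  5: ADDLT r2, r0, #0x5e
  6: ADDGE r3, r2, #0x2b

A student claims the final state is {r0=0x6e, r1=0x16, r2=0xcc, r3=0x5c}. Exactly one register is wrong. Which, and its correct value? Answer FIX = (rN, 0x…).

[0] flags=0000 → (cmp)
[1] flags=0000 LT?F → skip
[2] flags=0000 PL?T → r3=0x0c
[3] flags=0000 NE?T → r3=0xca
[4] flags=1010 → (cmp)
[5] flags=1010 LT?T → r2=0xcc
[6] flags=1010 GE?F → skip

FIX = (r3, 0xca)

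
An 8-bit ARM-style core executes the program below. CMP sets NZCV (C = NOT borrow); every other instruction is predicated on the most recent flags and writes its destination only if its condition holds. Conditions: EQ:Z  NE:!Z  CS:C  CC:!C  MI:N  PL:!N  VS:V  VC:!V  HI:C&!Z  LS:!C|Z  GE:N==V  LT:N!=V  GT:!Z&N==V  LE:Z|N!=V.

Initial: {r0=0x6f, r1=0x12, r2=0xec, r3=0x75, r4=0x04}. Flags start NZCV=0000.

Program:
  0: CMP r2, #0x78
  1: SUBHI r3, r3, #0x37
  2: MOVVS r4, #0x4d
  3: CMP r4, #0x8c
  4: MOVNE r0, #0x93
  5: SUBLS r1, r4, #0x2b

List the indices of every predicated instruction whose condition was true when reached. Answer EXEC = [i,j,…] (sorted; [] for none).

EXEC = [1,2,4,5]

[0] flags=0011 → (cmp)
[1] flags=0011 HI?T → r3=0x3e
[2] flags=0011 VS?T → r4=0x4d
[3] flags=1001 → (cmp)
[4] flags=1001 NE?T → r0=0x93
[5] flags=1001 LS?T → r1=0x22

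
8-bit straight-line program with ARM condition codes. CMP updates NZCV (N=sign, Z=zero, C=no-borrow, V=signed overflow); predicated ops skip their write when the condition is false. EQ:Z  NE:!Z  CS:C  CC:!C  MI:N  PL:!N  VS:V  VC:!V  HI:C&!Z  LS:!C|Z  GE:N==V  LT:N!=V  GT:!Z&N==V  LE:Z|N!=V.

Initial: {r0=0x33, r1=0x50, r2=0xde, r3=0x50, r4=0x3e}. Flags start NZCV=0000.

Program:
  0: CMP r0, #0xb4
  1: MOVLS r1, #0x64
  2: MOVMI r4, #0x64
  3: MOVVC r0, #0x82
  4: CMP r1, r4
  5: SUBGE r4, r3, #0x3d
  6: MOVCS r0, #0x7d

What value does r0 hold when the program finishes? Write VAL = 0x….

[0] flags=0000 → (cmp)
[1] flags=0000 LS?T → r1=0x64
[2] flags=0000 MI?F → skip
[3] flags=0000 VC?T → r0=0x82
[4] flags=0010 → (cmp)
[5] flags=0010 GE?T → r4=0x13
[6] flags=0010 CS?T → r0=0x7d

VAL = 0x7d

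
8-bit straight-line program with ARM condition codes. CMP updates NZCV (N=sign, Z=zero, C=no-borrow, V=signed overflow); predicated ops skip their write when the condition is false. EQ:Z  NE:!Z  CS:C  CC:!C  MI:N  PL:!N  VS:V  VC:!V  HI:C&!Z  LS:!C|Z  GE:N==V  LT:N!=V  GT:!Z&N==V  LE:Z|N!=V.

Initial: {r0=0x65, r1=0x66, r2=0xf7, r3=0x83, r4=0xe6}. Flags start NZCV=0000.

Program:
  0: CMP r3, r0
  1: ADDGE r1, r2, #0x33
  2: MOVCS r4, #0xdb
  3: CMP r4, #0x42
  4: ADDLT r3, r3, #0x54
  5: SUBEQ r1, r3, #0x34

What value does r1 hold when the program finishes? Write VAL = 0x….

0: ✓ CMP  NZCV=0011
1: · ADDGE
2: ✓ MOVCS  r4←0xdb
3: ✓ CMP  NZCV=1010
4: ✓ ADDLT  r3←0xd7
5: · SUBEQ

VAL = 0x66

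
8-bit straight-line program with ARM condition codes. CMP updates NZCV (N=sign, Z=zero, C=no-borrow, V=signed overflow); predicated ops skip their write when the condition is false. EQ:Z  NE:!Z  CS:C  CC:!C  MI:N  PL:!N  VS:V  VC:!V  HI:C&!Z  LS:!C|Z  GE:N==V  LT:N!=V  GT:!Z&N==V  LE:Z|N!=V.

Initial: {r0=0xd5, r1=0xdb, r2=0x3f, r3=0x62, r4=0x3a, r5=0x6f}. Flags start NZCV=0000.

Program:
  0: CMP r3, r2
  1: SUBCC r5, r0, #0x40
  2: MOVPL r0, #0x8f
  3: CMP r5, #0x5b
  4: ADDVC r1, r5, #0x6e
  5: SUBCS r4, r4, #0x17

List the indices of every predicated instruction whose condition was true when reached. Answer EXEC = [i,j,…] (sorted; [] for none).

EXEC = [2,4,5]

0: ✓ CMP  NZCV=0010
1: · SUBCC
2: ✓ MOVPL  r0←0x8f
3: ✓ CMP  NZCV=0010
4: ✓ ADDVC  r1←0xdd
5: ✓ SUBCS  r4←0x23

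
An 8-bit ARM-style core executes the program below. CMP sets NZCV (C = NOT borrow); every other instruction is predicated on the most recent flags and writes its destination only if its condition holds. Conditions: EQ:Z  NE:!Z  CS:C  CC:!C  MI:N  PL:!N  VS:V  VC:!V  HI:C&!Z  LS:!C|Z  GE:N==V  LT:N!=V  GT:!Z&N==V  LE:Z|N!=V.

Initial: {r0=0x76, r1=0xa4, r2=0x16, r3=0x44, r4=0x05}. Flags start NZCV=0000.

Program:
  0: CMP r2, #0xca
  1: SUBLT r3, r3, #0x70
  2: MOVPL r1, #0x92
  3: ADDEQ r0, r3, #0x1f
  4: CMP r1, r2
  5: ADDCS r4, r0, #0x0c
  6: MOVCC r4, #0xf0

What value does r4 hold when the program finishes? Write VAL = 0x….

0: ✓ CMP  NZCV=0000
1: · SUBLT
2: ✓ MOVPL  r1←0x92
3: · ADDEQ
4: ✓ CMP  NZCV=0011
5: ✓ ADDCS  r4←0x82
6: · MOVCC

VAL = 0x82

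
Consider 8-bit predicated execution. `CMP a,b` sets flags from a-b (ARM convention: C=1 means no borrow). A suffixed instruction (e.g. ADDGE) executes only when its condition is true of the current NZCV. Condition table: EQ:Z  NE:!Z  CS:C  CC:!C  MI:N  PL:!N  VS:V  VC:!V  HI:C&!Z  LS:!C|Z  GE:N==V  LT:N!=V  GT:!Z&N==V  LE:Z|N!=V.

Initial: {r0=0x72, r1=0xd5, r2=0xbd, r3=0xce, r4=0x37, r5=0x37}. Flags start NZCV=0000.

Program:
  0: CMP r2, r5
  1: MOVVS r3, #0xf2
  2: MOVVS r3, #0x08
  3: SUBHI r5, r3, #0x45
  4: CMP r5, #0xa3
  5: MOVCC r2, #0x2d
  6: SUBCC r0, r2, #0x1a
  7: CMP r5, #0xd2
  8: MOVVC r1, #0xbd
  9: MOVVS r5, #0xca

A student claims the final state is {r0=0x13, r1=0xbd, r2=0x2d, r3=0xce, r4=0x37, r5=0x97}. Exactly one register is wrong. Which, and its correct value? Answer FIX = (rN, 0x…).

FIX = (r5, 0x89)

[0] flags=1010 → (cmp)
[1] flags=1010 VS?F → skip
[2] flags=1010 VS?F → skip
[3] flags=1010 HI?T → r5=0x89
[4] flags=1000 → (cmp)
[5] flags=1000 CC?T → r2=0x2d
[6] flags=1000 CC?T → r0=0x13
[7] flags=1000 → (cmp)
[8] flags=1000 VC?T → r1=0xbd
[9] flags=1000 VS?F → skip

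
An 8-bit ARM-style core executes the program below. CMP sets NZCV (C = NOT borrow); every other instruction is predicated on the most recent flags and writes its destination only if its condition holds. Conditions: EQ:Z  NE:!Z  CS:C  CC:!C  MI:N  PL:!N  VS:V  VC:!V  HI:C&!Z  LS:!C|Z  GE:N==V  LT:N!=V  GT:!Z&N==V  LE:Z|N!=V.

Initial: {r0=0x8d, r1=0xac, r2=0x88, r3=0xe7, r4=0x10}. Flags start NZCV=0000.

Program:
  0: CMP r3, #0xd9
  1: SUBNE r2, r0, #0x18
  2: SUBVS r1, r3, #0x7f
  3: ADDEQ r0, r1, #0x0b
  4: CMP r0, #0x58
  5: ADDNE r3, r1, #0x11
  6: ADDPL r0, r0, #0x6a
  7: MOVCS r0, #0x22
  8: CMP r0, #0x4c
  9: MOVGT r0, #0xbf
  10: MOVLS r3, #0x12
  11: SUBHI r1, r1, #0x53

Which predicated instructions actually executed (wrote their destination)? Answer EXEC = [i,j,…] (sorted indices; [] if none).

[0] flags=0010 → (cmp)
[1] flags=0010 NE?T → r2=0x75
[2] flags=0010 VS?F → skip
[3] flags=0010 EQ?F → skip
[4] flags=0011 → (cmp)
[5] flags=0011 NE?T → r3=0xbd
[6] flags=0011 PL?T → r0=0xf7
[7] flags=0011 CS?T → r0=0x22
[8] flags=1000 → (cmp)
[9] flags=1000 GT?F → skip
[10] flags=1000 LS?T → r3=0x12
[11] flags=1000 HI?F → skip

EXEC = [1,5,6,7,10]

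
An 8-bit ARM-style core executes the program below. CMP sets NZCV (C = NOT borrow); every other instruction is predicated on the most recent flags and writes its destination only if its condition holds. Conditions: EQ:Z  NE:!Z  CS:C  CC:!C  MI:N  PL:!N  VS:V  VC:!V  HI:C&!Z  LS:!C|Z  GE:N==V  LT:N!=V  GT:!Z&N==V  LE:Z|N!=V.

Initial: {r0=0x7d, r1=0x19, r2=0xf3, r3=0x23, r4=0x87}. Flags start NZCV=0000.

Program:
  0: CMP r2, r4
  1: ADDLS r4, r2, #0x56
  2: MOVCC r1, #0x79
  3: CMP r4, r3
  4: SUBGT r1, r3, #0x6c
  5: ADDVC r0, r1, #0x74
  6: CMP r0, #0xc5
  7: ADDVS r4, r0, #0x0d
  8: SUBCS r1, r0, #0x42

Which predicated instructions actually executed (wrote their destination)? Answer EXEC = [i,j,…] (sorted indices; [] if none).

EXEC = [7]

[0] flags=0010 → (cmp)
[1] flags=0010 LS?F → skip
[2] flags=0010 CC?F → skip
[3] flags=0011 → (cmp)
[4] flags=0011 GT?F → skip
[5] flags=0011 VC?F → skip
[6] flags=1001 → (cmp)
[7] flags=1001 VS?T → r4=0x8a
[8] flags=1001 CS?F → skip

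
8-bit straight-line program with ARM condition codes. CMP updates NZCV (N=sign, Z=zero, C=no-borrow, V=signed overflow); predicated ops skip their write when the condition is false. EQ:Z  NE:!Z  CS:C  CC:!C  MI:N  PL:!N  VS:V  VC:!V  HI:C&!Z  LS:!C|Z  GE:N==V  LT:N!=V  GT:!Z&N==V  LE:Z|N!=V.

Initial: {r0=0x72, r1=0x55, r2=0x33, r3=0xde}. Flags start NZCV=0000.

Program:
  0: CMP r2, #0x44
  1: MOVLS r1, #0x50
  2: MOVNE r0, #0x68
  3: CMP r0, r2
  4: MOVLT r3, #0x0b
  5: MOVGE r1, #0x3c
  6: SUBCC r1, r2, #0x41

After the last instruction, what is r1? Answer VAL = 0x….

0: ✓ CMP  NZCV=1000
1: ✓ MOVLS  r1←0x50
2: ✓ MOVNE  r0←0x68
3: ✓ CMP  NZCV=0010
4: · MOVLT
5: ✓ MOVGE  r1←0x3c
6: · SUBCC

VAL = 0x3c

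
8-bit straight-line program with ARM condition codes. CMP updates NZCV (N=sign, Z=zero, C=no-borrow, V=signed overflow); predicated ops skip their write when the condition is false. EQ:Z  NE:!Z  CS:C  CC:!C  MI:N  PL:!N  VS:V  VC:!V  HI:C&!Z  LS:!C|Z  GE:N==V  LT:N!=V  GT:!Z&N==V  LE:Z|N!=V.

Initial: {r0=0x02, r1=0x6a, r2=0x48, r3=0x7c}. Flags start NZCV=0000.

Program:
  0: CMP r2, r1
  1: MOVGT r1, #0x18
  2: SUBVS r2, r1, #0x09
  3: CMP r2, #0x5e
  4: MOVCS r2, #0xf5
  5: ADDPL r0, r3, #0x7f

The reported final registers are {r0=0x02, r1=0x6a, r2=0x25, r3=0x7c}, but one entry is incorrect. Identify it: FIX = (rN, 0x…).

[0] flags=1000 → (cmp)
[1] flags=1000 GT?F → skip
[2] flags=1000 VS?F → skip
[3] flags=1000 → (cmp)
[4] flags=1000 CS?F → skip
[5] flags=1000 PL?F → skip

FIX = (r2, 0x48)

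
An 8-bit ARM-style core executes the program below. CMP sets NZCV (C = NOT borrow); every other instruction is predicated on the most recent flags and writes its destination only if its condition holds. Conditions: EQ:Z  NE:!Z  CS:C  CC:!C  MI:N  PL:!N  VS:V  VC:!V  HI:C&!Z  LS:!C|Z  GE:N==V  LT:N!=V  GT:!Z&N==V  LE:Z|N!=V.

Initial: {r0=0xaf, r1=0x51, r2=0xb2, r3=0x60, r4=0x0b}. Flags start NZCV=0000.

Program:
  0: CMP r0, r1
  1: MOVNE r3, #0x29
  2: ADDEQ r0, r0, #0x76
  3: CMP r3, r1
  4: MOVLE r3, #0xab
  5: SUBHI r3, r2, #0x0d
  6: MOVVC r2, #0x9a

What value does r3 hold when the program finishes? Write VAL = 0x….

VAL = 0xab

[0] flags=0011 → (cmp)
[1] flags=0011 NE?T → r3=0x29
[2] flags=0011 EQ?F → skip
[3] flags=1000 → (cmp)
[4] flags=1000 LE?T → r3=0xab
[5] flags=1000 HI?F → skip
[6] flags=1000 VC?T → r2=0x9a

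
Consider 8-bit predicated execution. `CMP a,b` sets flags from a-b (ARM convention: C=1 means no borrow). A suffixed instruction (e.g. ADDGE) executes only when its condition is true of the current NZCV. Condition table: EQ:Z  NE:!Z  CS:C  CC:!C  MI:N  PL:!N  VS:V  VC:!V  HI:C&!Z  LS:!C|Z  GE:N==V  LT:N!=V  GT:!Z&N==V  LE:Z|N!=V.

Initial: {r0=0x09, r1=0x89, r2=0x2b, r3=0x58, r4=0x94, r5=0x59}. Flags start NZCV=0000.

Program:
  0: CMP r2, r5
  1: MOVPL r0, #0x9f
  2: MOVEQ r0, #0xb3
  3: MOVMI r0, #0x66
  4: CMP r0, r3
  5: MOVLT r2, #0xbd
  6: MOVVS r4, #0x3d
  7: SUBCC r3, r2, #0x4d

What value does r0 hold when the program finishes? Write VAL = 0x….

0: ✓ CMP  NZCV=1000
1: · MOVPL
2: · MOVEQ
3: ✓ MOVMI  r0←0x66
4: ✓ CMP  NZCV=0010
5: · MOVLT
6: · MOVVS
7: · SUBCC

VAL = 0x66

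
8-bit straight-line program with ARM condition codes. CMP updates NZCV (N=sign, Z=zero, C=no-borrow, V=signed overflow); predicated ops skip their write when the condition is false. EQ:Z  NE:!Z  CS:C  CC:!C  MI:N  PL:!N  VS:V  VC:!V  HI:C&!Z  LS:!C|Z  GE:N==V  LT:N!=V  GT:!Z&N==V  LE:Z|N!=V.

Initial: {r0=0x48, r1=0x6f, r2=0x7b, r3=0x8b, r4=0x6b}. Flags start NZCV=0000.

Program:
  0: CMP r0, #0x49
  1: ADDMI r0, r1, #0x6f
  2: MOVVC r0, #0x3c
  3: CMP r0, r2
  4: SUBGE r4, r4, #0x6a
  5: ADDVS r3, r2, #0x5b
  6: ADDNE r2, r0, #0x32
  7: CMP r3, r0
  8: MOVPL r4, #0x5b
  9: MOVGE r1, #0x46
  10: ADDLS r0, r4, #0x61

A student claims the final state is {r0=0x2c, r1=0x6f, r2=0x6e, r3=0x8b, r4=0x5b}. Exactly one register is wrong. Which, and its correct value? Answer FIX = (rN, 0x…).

[0] flags=1000 → (cmp)
[1] flags=1000 MI?T → r0=0xde
[2] flags=1000 VC?T → r0=0x3c
[3] flags=1000 → (cmp)
[4] flags=1000 GE?F → skip
[5] flags=1000 VS?F → skip
[6] flags=1000 NE?T → r2=0x6e
[7] flags=0011 → (cmp)
[8] flags=0011 PL?T → r4=0x5b
[9] flags=0011 GE?F → skip
[10] flags=0011 LS?F → skip

FIX = (r0, 0x3c)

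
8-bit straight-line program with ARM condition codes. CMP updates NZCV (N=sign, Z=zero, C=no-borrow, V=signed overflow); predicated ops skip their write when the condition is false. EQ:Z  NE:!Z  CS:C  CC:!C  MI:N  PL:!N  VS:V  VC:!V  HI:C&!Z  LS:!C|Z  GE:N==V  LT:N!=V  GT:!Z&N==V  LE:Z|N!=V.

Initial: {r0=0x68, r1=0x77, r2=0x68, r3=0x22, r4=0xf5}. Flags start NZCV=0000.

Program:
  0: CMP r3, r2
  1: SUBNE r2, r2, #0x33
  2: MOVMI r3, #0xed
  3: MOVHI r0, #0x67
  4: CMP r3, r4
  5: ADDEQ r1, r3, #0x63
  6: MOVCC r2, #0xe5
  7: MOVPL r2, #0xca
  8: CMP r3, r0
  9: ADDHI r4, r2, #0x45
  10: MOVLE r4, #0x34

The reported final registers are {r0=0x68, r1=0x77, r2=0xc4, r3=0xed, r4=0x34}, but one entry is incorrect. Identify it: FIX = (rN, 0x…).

0: ✓ CMP  NZCV=1000
1: ✓ SUBNE  r2←0x35
2: ✓ MOVMI  r3←0xed
3: · MOVHI
4: ✓ CMP  NZCV=1000
5: · ADDEQ
6: ✓ MOVCC  r2←0xe5
7: · MOVPL
8: ✓ CMP  NZCV=1010
9: ✓ ADDHI  r4←0x2a
10: ✓ MOVLE  r4←0x34

FIX = (r2, 0xe5)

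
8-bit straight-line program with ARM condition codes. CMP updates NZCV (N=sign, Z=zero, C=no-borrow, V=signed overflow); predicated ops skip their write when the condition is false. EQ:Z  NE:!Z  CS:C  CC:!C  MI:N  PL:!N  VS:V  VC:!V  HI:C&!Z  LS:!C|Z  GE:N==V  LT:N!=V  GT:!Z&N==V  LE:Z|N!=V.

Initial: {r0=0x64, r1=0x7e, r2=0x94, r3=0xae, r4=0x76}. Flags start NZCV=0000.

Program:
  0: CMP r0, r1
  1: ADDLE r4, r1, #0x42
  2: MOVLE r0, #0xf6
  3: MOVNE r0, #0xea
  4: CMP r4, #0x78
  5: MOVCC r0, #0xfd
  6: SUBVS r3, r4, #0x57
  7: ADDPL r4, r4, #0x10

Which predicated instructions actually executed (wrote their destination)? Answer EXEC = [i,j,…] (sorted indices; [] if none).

[0] flags=1000 → (cmp)
[1] flags=1000 LE?T → r4=0xc0
[2] flags=1000 LE?T → r0=0xf6
[3] flags=1000 NE?T → r0=0xea
[4] flags=0011 → (cmp)
[5] flags=0011 CC?F → skip
[6] flags=0011 VS?T → r3=0x69
[7] flags=0011 PL?T → r4=0xd0

EXEC = [1,2,3,6,7]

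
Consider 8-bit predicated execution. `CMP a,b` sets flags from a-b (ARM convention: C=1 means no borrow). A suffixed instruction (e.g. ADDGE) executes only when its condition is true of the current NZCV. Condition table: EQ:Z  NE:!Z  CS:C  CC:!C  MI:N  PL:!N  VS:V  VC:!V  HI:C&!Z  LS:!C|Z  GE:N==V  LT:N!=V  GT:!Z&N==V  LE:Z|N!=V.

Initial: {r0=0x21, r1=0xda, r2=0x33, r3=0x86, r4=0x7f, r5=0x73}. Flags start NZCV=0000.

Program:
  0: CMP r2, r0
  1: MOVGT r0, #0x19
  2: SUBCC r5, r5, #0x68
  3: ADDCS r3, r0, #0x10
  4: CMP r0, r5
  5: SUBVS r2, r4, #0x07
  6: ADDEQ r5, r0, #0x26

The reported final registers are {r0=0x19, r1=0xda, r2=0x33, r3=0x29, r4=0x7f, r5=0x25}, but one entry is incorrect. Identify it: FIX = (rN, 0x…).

0: ✓ CMP  NZCV=0010
1: ✓ MOVGT  r0←0x19
2: · SUBCC
3: ✓ ADDCS  r3←0x29
4: ✓ CMP  NZCV=1000
5: · SUBVS
6: · ADDEQ

FIX = (r5, 0x73)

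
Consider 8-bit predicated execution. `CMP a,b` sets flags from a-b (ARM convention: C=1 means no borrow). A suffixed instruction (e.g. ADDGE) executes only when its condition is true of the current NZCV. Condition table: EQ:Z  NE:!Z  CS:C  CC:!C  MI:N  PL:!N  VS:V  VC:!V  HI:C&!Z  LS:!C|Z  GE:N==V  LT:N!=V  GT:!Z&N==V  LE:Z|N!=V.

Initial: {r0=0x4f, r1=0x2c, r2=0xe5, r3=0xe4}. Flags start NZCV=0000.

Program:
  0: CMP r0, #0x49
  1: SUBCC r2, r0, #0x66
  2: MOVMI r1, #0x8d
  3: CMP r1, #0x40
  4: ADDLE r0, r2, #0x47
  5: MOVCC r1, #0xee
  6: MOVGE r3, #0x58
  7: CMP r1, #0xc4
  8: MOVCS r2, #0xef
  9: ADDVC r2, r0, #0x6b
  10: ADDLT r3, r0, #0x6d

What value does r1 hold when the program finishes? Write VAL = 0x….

0: ✓ CMP  NZCV=0010
1: · SUBCC
2: · MOVMI
3: ✓ CMP  NZCV=1000
4: ✓ ADDLE  r0←0x2c
5: ✓ MOVCC  r1←0xee
6: · MOVGE
7: ✓ CMP  NZCV=0010
8: ✓ MOVCS  r2←0xef
9: ✓ ADDVC  r2←0x97
10: · ADDLT

VAL = 0xee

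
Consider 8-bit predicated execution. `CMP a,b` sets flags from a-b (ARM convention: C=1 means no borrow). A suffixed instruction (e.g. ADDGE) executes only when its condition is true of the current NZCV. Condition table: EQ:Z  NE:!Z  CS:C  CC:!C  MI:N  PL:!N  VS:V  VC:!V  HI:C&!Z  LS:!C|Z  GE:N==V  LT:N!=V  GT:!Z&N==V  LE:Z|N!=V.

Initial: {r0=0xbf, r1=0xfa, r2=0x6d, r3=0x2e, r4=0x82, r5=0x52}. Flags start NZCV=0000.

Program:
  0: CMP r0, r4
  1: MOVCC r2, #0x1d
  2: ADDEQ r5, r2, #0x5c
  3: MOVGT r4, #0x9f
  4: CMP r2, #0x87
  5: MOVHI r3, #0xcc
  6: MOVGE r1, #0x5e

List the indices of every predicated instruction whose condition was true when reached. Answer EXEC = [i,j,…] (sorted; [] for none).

EXEC = [3,6]

[0] flags=0010 → (cmp)
[1] flags=0010 CC?F → skip
[2] flags=0010 EQ?F → skip
[3] flags=0010 GT?T → r4=0x9f
[4] flags=1001 → (cmp)
[5] flags=1001 HI?F → skip
[6] flags=1001 GE?T → r1=0x5e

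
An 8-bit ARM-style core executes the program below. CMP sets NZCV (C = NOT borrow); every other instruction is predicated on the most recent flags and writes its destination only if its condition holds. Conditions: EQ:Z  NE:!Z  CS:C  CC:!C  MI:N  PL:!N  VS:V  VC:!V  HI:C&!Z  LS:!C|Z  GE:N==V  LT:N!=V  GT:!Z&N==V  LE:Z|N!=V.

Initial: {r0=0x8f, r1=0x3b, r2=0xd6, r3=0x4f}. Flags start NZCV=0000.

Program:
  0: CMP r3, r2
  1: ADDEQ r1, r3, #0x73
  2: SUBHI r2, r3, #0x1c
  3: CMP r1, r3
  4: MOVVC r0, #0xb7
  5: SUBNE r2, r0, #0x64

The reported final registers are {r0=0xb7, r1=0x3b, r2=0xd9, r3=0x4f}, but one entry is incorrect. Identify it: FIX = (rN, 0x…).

FIX = (r2, 0x53)

[0] flags=0000 → (cmp)
[1] flags=0000 EQ?F → skip
[2] flags=0000 HI?F → skip
[3] flags=1000 → (cmp)
[4] flags=1000 VC?T → r0=0xb7
[5] flags=1000 NE?T → r2=0x53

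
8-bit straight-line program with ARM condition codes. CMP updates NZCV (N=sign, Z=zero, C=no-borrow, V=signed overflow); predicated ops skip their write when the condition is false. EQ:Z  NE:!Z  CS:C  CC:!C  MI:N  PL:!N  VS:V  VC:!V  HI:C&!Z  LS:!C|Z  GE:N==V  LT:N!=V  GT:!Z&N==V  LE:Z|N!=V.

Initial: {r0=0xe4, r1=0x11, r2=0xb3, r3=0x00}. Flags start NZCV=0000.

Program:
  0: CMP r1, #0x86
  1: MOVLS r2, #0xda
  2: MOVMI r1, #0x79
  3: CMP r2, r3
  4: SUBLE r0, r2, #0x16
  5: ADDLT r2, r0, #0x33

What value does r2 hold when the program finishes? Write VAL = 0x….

[0] flags=1001 → (cmp)
[1] flags=1001 LS?T → r2=0xda
[2] flags=1001 MI?T → r1=0x79
[3] flags=1010 → (cmp)
[4] flags=1010 LE?T → r0=0xc4
[5] flags=1010 LT?T → r2=0xf7

VAL = 0xf7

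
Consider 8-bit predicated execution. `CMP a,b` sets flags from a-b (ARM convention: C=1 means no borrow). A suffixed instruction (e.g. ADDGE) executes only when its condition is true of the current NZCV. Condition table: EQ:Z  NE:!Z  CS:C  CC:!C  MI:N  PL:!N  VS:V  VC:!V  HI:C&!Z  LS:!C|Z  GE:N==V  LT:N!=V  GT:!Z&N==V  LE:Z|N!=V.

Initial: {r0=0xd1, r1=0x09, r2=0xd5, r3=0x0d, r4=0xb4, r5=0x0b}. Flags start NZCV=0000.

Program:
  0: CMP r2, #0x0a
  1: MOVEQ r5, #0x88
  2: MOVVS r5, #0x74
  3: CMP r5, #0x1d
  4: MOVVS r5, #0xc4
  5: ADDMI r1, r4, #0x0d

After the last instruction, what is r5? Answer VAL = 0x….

0: ✓ CMP  NZCV=1010
1: · MOVEQ
2: · MOVVS
3: ✓ CMP  NZCV=1000
4: · MOVVS
5: ✓ ADDMI  r1←0xc1

VAL = 0x0b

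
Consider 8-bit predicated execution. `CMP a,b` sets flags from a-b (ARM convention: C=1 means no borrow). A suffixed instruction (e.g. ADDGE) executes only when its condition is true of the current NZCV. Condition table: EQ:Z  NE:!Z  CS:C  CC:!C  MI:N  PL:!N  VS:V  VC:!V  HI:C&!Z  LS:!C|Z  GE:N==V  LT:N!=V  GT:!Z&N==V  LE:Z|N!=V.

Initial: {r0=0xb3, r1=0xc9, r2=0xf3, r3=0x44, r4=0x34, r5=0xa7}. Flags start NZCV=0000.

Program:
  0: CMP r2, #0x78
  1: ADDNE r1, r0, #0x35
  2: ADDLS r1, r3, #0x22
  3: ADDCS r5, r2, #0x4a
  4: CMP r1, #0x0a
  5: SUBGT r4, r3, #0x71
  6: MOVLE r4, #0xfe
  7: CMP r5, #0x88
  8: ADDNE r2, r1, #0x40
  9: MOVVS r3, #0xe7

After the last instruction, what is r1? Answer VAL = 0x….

[0] flags=0011 → (cmp)
[1] flags=0011 NE?T → r1=0xe8
[2] flags=0011 LS?F → skip
[3] flags=0011 CS?T → r5=0x3d
[4] flags=1010 → (cmp)
[5] flags=1010 GT?F → skip
[6] flags=1010 LE?T → r4=0xfe
[7] flags=1001 → (cmp)
[8] flags=1001 NE?T → r2=0x28
[9] flags=1001 VS?T → r3=0xe7

VAL = 0xe8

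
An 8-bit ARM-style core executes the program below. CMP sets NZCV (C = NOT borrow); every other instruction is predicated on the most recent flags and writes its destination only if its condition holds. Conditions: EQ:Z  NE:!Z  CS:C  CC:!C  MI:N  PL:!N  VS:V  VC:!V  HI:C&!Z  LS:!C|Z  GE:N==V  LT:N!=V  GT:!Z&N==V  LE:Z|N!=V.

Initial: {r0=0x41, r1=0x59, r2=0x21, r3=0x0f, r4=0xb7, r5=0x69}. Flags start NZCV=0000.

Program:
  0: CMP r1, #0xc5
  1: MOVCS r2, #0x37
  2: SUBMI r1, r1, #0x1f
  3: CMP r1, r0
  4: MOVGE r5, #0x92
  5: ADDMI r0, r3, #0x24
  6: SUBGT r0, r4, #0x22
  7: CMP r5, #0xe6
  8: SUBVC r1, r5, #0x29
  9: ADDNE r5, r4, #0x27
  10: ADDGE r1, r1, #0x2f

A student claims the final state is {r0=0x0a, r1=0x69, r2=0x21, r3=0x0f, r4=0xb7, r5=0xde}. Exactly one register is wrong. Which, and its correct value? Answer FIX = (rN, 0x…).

0: ✓ CMP  NZCV=1001
1: · MOVCS
2: ✓ SUBMI  r1←0x3a
3: ✓ CMP  NZCV=1000
4: · MOVGE
5: ✓ ADDMI  r0←0x33
6: · SUBGT
7: ✓ CMP  NZCV=1001
8: · SUBVC
9: ✓ ADDNE  r5←0xde
10: ✓ ADDGE  r1←0x69

FIX = (r0, 0x33)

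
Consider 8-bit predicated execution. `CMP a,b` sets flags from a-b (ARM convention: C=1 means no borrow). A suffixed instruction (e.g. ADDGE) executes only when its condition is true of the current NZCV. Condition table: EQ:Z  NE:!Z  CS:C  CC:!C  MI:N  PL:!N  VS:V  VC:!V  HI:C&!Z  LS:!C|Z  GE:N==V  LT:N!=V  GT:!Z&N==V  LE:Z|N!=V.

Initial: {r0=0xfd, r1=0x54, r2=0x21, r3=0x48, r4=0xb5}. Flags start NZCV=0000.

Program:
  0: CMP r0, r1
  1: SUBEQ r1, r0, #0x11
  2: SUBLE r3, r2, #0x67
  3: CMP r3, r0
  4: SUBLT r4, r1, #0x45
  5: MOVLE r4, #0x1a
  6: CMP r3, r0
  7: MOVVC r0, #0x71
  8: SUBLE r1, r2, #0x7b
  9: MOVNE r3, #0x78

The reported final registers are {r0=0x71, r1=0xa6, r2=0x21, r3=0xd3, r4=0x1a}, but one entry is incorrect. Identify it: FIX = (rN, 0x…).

0: ✓ CMP  NZCV=1010
1: · SUBEQ
2: ✓ SUBLE  r3←0xba
3: ✓ CMP  NZCV=1000
4: ✓ SUBLT  r4←0x0f
5: ✓ MOVLE  r4←0x1a
6: ✓ CMP  NZCV=1000
7: ✓ MOVVC  r0←0x71
8: ✓ SUBLE  r1←0xa6
9: ✓ MOVNE  r3←0x78

FIX = (r3, 0x78)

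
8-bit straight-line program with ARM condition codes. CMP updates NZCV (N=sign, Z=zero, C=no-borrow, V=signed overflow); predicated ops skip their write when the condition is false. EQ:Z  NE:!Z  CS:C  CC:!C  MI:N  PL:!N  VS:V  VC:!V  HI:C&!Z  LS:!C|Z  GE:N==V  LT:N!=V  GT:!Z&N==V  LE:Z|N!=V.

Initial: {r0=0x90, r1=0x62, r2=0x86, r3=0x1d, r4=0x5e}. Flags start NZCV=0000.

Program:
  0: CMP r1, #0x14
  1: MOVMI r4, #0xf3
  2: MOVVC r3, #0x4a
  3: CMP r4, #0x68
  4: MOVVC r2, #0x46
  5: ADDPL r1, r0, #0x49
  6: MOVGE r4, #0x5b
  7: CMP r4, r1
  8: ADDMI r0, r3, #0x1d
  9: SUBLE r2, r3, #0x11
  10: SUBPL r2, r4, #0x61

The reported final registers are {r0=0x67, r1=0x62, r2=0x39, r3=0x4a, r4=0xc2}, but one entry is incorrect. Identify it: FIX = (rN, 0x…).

FIX = (r4, 0x5e)

[0] flags=0010 → (cmp)
[1] flags=0010 MI?F → skip
[2] flags=0010 VC?T → r3=0x4a
[3] flags=1000 → (cmp)
[4] flags=1000 VC?T → r2=0x46
[5] flags=1000 PL?F → skip
[6] flags=1000 GE?F → skip
[7] flags=1000 → (cmp)
[8] flags=1000 MI?T → r0=0x67
[9] flags=1000 LE?T → r2=0x39
[10] flags=1000 PL?F → skip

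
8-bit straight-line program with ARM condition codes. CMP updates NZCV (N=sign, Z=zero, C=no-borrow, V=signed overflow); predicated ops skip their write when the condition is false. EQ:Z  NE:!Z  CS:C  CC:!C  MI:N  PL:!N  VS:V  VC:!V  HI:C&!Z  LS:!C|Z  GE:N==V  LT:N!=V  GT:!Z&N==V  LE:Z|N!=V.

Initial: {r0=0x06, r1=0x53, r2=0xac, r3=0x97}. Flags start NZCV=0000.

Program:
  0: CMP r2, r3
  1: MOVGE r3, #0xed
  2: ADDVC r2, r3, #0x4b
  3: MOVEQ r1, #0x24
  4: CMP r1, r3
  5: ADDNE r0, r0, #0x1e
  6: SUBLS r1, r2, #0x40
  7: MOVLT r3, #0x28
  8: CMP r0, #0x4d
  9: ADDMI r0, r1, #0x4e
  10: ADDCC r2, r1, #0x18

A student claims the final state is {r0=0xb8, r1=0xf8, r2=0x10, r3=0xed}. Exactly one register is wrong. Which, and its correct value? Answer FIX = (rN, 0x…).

0: ✓ CMP  NZCV=0010
1: ✓ MOVGE  r3←0xed
2: ✓ ADDVC  r2←0x38
3: · MOVEQ
4: ✓ CMP  NZCV=0000
5: ✓ ADDNE  r0←0x24
6: ✓ SUBLS  r1←0xf8
7: · MOVLT
8: ✓ CMP  NZCV=1000
9: ✓ ADDMI  r0←0x46
10: ✓ ADDCC  r2←0x10

FIX = (r0, 0x46)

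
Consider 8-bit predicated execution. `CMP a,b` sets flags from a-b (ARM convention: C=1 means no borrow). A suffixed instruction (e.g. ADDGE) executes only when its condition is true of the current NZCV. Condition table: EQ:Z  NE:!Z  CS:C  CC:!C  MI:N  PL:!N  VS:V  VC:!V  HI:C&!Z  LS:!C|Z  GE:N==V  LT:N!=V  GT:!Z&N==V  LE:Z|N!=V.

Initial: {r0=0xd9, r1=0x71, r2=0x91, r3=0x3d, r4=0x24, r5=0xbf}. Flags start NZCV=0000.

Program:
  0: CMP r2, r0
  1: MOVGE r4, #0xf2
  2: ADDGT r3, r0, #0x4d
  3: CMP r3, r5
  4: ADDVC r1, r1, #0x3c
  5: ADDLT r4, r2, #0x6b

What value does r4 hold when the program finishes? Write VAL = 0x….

VAL = 0x24

0: ✓ CMP  NZCV=1000
1: · MOVGE
2: · ADDGT
3: ✓ CMP  NZCV=0000
4: ✓ ADDVC  r1←0xad
5: · ADDLT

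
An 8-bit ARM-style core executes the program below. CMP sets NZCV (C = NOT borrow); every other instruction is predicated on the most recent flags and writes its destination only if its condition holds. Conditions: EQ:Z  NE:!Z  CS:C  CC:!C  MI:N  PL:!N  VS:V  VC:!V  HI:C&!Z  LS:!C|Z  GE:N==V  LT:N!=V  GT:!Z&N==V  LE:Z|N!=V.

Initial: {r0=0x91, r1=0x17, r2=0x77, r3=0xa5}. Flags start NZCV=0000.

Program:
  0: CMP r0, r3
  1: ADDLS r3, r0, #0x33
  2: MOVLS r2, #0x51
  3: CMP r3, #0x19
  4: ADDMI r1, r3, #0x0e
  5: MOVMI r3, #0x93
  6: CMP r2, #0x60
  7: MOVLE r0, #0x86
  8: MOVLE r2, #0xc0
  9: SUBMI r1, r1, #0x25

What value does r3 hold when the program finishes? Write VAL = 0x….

[0] flags=1000 → (cmp)
[1] flags=1000 LS?T → r3=0xc4
[2] flags=1000 LS?T → r2=0x51
[3] flags=1010 → (cmp)
[4] flags=1010 MI?T → r1=0xd2
[5] flags=1010 MI?T → r3=0x93
[6] flags=1000 → (cmp)
[7] flags=1000 LE?T → r0=0x86
[8] flags=1000 LE?T → r2=0xc0
[9] flags=1000 MI?T → r1=0xad

VAL = 0x93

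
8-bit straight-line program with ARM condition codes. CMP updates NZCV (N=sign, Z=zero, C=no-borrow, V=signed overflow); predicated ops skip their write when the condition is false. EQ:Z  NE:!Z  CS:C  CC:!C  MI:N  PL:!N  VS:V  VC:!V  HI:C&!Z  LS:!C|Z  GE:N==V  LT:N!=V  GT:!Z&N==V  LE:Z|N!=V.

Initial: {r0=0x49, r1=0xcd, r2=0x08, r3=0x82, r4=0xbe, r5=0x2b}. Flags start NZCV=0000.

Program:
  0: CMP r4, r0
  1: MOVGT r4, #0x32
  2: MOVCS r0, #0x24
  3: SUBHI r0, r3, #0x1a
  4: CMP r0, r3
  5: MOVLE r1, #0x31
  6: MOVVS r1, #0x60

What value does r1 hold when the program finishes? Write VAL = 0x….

VAL = 0x60

0: ✓ CMP  NZCV=0011
1: · MOVGT
2: ✓ MOVCS  r0←0x24
3: ✓ SUBHI  r0←0x68
4: ✓ CMP  NZCV=1001
5: · MOVLE
6: ✓ MOVVS  r1←0x60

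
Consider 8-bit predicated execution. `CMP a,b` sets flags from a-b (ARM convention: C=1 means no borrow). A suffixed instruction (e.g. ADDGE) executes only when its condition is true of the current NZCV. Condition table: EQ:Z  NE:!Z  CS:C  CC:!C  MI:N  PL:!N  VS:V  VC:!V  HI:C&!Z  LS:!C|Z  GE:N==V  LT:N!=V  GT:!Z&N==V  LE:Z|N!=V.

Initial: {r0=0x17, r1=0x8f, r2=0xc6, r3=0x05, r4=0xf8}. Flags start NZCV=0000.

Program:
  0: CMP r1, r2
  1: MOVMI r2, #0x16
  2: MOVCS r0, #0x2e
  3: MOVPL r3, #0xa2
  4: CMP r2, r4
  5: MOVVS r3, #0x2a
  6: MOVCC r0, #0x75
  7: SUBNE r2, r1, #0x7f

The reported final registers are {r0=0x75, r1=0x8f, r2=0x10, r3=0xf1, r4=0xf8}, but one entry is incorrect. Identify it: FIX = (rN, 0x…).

FIX = (r3, 0x05)

0: ✓ CMP  NZCV=1000
1: ✓ MOVMI  r2←0x16
2: · MOVCS
3: · MOVPL
4: ✓ CMP  NZCV=0000
5: · MOVVS
6: ✓ MOVCC  r0←0x75
7: ✓ SUBNE  r2←0x10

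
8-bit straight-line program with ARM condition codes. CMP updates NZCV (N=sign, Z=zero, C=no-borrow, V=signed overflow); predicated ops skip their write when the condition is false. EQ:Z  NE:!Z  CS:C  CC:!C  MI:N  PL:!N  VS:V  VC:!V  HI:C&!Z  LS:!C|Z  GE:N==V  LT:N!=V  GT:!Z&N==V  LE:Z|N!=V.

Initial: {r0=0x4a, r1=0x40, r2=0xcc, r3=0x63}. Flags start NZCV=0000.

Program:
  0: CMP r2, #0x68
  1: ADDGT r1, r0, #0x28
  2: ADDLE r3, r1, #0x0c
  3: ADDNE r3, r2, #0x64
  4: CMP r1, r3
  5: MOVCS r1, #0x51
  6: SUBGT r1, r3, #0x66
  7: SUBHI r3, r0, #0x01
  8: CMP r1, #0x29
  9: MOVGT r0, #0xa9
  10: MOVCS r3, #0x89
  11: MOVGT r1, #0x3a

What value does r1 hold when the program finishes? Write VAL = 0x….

[0] flags=0011 → (cmp)
[1] flags=0011 GT?F → skip
[2] flags=0011 LE?T → r3=0x4c
[3] flags=0011 NE?T → r3=0x30
[4] flags=0010 → (cmp)
[5] flags=0010 CS?T → r1=0x51
[6] flags=0010 GT?T → r1=0xca
[7] flags=0010 HI?T → r3=0x49
[8] flags=1010 → (cmp)
[9] flags=1010 GT?F → skip
[10] flags=1010 CS?T → r3=0x89
[11] flags=1010 GT?F → skip

VAL = 0xca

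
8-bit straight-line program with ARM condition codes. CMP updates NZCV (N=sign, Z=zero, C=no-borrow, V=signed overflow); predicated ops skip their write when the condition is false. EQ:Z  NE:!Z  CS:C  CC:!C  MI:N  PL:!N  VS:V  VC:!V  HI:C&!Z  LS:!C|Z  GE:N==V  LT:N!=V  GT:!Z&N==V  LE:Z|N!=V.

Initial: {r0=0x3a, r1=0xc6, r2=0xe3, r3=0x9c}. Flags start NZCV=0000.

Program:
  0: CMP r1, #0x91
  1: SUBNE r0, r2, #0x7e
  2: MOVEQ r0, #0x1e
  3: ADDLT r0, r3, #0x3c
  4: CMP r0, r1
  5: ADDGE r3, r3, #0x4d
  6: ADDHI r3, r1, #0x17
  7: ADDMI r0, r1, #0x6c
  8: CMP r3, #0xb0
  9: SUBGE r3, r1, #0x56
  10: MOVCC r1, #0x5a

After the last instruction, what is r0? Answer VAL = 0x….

VAL = 0x32

[0] flags=0010 → (cmp)
[1] flags=0010 NE?T → r0=0x65
[2] flags=0010 EQ?F → skip
[3] flags=0010 LT?F → skip
[4] flags=1001 → (cmp)
[5] flags=1001 GE?T → r3=0xe9
[6] flags=1001 HI?F → skip
[7] flags=1001 MI?T → r0=0x32
[8] flags=0010 → (cmp)
[9] flags=0010 GE?T → r3=0x70
[10] flags=0010 CC?F → skip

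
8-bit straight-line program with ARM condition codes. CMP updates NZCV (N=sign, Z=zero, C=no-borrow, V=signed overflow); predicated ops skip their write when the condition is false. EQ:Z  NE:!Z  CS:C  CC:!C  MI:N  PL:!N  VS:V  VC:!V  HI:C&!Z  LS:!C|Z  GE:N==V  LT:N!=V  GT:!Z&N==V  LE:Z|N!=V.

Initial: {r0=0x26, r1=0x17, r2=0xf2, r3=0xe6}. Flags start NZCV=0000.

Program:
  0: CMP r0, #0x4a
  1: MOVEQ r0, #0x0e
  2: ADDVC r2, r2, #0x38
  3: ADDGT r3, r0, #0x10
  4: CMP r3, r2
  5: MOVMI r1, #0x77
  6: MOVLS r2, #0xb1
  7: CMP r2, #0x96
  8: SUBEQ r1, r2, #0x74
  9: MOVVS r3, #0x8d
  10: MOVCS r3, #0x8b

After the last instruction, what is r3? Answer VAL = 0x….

0: ✓ CMP  NZCV=1000
1: · MOVEQ
2: ✓ ADDVC  r2←0x2a
3: · ADDGT
4: ✓ CMP  NZCV=1010
5: ✓ MOVMI  r1←0x77
6: · MOVLS
7: ✓ CMP  NZCV=1001
8: · SUBEQ
9: ✓ MOVVS  r3←0x8d
10: · MOVCS

VAL = 0x8d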